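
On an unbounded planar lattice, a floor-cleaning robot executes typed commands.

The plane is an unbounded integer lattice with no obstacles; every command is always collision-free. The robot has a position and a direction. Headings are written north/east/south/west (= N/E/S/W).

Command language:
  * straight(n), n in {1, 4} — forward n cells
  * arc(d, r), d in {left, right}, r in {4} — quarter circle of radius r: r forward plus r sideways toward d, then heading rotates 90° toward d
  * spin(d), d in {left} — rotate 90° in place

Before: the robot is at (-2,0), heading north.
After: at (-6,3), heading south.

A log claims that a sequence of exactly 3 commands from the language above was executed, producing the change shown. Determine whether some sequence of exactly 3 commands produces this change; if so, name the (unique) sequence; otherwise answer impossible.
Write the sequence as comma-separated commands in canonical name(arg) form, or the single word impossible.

arc(left, 4), spin(left), straight(1)

key: position moved to (-6,3) AND the heading swung to S — translation plus rotation needed
start: at (-2,0), heading north
step 1 (arc(left, 4)): at (-6,4), heading west
step 2 (spin(left)): at (-6,4), heading south
step 3 (straight(1)): at (-6,3), heading south
no other 3-command option fits: unique.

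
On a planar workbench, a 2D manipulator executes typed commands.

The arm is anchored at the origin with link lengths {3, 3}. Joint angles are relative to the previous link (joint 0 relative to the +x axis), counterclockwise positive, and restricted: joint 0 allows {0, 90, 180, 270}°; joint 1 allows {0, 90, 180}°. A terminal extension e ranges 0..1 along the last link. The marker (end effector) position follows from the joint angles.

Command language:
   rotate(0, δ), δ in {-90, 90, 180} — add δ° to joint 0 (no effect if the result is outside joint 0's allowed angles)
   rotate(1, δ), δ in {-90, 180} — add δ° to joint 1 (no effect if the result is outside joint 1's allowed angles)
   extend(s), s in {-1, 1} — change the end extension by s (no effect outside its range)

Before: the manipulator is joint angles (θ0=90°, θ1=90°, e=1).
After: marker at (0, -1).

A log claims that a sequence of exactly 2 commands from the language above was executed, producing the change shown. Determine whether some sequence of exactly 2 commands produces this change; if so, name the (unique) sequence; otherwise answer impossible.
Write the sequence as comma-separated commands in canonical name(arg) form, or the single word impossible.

rotate(1, -90), rotate(1, 180)

key: running rotate(1, 180) before rotate(1, -90) would end elsewhere — order is forced
initial: joint angles (θ0=90°, θ1=90°, e=1)
step 1 (rotate(1, -90)): joint angles (θ0=90°, θ1=0°, e=1)
step 2 (rotate(1, 180)): joint angles (θ0=90°, θ1=180°, e=1)
no rival 2-sequence matches.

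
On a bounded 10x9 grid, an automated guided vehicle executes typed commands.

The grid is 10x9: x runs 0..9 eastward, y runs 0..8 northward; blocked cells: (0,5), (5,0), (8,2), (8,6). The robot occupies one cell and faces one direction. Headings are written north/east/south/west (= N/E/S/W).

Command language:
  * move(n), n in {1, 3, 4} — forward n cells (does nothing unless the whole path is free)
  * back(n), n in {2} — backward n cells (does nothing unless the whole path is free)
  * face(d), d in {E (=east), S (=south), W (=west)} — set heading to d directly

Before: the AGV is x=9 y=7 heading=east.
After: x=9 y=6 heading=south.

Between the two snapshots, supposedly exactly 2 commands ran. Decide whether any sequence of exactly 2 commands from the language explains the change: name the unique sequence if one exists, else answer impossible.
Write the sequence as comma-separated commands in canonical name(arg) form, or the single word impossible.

face(S), move(1)

key: running move(1) before face(S) would end elsewhere — order is forced
begin: x=9 y=7 heading=east
1. face(S) → x=9 y=7 heading=south
2. move(1) → x=9 y=6 heading=south
uniquely the one of 49 2-step routes that fits.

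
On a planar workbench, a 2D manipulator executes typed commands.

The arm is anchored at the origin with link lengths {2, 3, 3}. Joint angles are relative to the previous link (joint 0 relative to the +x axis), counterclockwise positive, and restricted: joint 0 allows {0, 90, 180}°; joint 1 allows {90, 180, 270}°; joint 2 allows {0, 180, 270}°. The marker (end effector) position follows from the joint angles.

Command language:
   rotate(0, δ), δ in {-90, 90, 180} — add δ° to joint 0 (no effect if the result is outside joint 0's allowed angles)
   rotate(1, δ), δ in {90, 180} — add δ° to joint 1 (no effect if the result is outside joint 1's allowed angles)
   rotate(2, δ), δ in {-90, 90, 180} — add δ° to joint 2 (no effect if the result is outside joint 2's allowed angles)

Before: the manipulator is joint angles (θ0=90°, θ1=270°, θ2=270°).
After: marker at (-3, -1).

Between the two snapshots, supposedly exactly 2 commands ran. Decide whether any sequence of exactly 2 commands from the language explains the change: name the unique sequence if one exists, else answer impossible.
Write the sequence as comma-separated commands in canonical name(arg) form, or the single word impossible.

rotate(1, 180), rotate(1, 90)

key: running rotate(1, 90) before rotate(1, 180) would end elsewhere — order is forced
begin: joint angles (θ0=90°, θ1=270°, θ2=270°)
step 1 (rotate(1, 180)): joint angles (θ0=90°, θ1=90°, θ2=270°)
step 2 (rotate(1, 90)): joint angles (θ0=90°, θ1=180°, θ2=270°)
uniquely the one of 64 2-step routes that fits.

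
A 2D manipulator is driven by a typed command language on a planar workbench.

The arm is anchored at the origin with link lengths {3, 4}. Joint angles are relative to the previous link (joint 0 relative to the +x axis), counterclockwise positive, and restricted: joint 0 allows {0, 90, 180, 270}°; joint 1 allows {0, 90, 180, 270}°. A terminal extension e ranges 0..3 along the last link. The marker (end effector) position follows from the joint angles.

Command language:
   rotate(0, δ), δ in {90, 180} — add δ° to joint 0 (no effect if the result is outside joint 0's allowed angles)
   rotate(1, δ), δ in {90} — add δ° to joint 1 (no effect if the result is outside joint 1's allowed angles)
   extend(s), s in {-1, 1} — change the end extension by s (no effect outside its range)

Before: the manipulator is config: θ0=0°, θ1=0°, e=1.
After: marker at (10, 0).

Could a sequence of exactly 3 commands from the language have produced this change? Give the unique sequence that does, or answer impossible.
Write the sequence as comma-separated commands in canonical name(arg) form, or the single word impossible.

extend(1), extend(1), extend(1)

start: config: θ0=0°, θ1=0°, e=1
[1] after extend(1): config: θ0=0°, θ1=0°, e=2
[2] after extend(1): config: θ0=0°, θ1=0°, e=3
[3] after extend(1): config: θ0=0°, θ1=0°, e=3
no rival 3-sequence matches.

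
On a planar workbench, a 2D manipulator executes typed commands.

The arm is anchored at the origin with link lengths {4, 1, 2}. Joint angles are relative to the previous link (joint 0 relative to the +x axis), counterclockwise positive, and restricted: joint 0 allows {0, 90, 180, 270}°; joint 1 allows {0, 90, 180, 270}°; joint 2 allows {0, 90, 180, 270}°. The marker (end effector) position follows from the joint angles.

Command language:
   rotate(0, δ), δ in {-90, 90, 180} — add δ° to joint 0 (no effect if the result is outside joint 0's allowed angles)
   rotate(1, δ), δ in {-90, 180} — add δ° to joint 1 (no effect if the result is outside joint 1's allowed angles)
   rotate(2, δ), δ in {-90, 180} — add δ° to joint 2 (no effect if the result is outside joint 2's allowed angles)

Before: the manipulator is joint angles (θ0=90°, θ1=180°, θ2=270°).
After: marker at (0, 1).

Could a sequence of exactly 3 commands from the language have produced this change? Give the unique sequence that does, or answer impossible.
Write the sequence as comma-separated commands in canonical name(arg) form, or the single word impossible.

rotate(2, -90), rotate(2, -90), rotate(2, -90)

begin: joint angles (θ0=90°, θ1=180°, θ2=270°)
[1] after rotate(2, -90): joint angles (θ0=90°, θ1=180°, θ2=180°)
[2] after rotate(2, -90): joint angles (θ0=90°, θ1=180°, θ2=90°)
[3] after rotate(2, -90): joint angles (θ0=90°, θ1=180°, θ2=0°)
uniquely the one of 343 3-step routes that fits.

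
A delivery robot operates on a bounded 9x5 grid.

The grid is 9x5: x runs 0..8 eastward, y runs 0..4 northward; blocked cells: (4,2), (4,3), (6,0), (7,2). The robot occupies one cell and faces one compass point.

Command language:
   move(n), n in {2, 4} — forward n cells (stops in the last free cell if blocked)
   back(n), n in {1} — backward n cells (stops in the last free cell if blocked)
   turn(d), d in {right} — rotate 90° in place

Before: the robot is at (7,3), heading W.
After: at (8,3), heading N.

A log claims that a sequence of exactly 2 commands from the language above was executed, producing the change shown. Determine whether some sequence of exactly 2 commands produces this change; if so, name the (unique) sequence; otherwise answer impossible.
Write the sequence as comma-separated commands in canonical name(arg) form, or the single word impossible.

back(1), turn(right)

key: position moved to (8,3) AND the heading swung to N — translation plus rotation needed
start: at (7,3), heading W
step 1 (back(1)): at (8,3), heading W
step 2 (turn(right)): at (8,3), heading N
no other 2-command option fits: unique.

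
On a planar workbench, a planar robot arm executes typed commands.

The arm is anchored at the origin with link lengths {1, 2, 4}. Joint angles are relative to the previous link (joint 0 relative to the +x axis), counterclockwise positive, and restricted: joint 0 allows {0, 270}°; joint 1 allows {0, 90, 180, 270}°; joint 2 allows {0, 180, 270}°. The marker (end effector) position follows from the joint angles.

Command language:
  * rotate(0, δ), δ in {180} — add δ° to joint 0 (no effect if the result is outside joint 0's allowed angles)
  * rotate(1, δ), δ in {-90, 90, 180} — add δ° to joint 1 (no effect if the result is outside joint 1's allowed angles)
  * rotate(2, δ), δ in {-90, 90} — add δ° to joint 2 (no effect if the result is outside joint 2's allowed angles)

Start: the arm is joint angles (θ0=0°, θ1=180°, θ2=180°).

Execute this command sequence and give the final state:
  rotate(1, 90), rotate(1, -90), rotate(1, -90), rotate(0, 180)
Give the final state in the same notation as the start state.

joint angles (θ0=0°, θ1=90°, θ2=180°)

initial: joint angles (θ0=0°, θ1=180°, θ2=180°)
1. rotate(1, 90) → joint angles (θ0=0°, θ1=270°, θ2=180°)
2. rotate(1, -90) → joint angles (θ0=0°, θ1=180°, θ2=180°)
3. rotate(1, -90) → joint angles (θ0=0°, θ1=90°, θ2=180°)
4. rotate(0, 180) → joint angles (θ0=0°, θ1=90°, θ2=180°)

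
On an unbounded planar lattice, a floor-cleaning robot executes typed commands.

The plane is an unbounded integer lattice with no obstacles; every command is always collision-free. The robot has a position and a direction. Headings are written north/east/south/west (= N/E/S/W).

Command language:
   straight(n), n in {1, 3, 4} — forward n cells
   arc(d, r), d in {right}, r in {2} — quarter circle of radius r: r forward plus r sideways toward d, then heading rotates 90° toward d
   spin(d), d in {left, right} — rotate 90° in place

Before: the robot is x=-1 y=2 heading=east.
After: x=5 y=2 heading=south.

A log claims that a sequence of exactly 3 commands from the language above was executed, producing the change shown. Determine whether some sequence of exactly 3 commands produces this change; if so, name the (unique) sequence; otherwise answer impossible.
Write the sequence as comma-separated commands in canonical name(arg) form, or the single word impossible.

key: running spin(right) before straight(3) would end elsewhere — order is forced
initial: x=-1 y=2 heading=east
step 1 (straight(3)): x=2 y=2 heading=east
step 2 (straight(3)): x=5 y=2 heading=east
step 3 (spin(right)): x=5 y=2 heading=south
all 216 alternatives checked — unique.

straight(3), straight(3), spin(right)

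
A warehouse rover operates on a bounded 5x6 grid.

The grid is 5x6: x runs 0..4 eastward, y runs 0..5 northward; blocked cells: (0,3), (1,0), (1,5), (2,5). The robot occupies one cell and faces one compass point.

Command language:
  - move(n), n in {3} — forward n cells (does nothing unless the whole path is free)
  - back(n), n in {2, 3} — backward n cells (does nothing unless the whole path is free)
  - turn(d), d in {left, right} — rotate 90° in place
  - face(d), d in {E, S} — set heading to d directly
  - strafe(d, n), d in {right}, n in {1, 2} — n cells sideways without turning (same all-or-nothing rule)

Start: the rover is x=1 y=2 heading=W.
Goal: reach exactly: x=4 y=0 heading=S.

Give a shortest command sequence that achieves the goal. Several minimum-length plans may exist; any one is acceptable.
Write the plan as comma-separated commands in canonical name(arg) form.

initial: x=1 y=2 heading=W
[1] after face(E): x=1 y=2 heading=E
[2] after move(3): x=4 y=2 heading=E
[3] after strafe(right, 2): x=4 y=0 heading=E
[4] after face(S): x=4 y=0 heading=S
no 3-step plan works, so 4 is optimal.

face(E), move(3), strafe(right, 2), face(S)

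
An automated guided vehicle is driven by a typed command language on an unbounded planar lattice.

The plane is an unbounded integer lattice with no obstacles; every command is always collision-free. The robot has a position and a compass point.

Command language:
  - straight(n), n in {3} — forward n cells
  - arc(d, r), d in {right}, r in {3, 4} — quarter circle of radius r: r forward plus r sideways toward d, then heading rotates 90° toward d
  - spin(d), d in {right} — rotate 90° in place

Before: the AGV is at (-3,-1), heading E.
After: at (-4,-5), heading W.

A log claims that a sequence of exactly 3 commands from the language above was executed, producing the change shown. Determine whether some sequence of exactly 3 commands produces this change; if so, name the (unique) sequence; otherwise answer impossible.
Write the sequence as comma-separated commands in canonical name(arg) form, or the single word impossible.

key: cell and facing (now W) both changed — the 3 commands mix motion and turning
start: at (-3,-1), heading E
step 1 (straight(3)): at (0,-1), heading E
step 2 (spin(right)): at (0,-1), heading S
step 3 (arc(right, 4)): at (-4,-5), heading W
no other 3-command option fits: unique.

straight(3), spin(right), arc(right, 4)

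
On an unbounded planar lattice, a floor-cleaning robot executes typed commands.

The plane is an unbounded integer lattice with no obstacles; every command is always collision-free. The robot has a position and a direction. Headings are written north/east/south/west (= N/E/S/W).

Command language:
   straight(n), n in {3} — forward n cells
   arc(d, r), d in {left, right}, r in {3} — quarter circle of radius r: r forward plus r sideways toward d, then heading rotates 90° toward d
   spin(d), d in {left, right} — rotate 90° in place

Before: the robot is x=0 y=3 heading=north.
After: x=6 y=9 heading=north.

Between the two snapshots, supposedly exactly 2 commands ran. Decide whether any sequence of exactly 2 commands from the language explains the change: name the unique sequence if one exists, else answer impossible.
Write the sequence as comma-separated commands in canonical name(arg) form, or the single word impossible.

arc(right, 3), arc(left, 3)

key: still facing N at the end — net rotation zero over 2 steps
from: x=0 y=3 heading=north
step 1 (arc(right, 3)): x=3 y=6 heading=east
step 2 (arc(left, 3)): x=6 y=9 heading=north
no other 2-command option fits: unique.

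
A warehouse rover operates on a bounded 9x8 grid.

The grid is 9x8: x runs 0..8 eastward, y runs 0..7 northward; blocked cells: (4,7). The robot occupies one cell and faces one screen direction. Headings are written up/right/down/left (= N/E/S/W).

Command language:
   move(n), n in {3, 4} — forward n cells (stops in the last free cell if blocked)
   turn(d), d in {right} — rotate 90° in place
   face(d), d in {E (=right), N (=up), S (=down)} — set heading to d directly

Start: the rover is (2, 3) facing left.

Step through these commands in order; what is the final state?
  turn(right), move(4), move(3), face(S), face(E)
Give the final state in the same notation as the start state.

(2, 7) facing right

start: (2, 3) facing left
t=1 turn(right) ⇒ (2, 3) facing up
t=2 move(4) ⇒ (2, 7) facing up
t=3 move(3) ⇒ (2, 7) facing up
t=4 face(S) ⇒ (2, 7) facing down
t=5 face(E) ⇒ (2, 7) facing right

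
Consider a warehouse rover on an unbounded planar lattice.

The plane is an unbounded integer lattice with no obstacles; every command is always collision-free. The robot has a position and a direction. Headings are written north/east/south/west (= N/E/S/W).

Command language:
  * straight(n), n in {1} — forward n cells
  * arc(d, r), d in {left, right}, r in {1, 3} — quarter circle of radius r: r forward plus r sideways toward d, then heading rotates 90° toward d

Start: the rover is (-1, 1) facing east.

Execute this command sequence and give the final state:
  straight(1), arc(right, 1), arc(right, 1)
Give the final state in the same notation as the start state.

(0, -1) facing west

begin: (-1, 1) facing east
[1] after straight(1): (0, 1) facing east
[2] after arc(right, 1): (1, 0) facing south
[3] after arc(right, 1): (0, -1) facing west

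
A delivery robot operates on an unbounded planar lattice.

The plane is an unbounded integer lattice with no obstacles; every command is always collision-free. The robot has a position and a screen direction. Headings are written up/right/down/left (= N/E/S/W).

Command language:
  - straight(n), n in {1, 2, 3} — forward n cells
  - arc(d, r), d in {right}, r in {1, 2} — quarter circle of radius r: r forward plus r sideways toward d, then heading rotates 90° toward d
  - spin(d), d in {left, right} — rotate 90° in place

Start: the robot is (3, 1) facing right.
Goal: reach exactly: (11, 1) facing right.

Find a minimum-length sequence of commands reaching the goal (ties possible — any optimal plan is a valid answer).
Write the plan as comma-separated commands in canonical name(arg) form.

straight(3), straight(3), straight(2)

t0: (3, 1) facing right
1. straight(3) → (6, 1) facing right
2. straight(3) → (9, 1) facing right
3. straight(2) → (11, 1) facing right
minimal: 3 command(s), checked below 3.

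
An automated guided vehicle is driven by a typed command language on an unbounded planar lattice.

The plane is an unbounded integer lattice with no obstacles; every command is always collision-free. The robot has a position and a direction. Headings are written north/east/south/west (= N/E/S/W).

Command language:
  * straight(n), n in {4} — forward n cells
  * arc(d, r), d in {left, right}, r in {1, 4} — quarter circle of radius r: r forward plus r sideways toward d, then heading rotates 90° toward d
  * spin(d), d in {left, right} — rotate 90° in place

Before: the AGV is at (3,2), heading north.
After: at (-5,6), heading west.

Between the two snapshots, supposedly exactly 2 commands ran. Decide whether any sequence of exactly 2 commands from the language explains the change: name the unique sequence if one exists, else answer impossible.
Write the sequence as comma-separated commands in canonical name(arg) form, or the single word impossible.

arc(left, 4), straight(4)

key: cell and facing (now W) both changed — the 2 commands mix motion and turning
start: at (3,2), heading north
step 1 (arc(left, 4)): at (-1,6), heading west
step 2 (straight(4)): at (-5,6), heading west
no rival 2-sequence matches.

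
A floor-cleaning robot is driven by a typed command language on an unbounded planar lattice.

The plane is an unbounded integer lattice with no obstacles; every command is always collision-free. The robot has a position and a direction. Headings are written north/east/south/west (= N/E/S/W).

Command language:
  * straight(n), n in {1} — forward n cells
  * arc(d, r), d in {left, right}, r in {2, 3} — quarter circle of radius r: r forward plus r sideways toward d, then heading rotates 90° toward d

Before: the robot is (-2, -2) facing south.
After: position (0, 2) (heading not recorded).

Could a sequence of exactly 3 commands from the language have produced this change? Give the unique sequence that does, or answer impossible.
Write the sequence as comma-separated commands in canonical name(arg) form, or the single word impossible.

key: order matters: swapping arc(left, 2) and arc(left, 3) lands elsewhere
begin: (-2, -2) facing south
t=1 arc(left, 2) ⇒ (0, -4) facing east
t=2 arc(left, 3) ⇒ (3, -1) facing north
t=3 arc(left, 3) ⇒ (0, 2) facing west
no rival 3-sequence matches.

arc(left, 2), arc(left, 3), arc(left, 3)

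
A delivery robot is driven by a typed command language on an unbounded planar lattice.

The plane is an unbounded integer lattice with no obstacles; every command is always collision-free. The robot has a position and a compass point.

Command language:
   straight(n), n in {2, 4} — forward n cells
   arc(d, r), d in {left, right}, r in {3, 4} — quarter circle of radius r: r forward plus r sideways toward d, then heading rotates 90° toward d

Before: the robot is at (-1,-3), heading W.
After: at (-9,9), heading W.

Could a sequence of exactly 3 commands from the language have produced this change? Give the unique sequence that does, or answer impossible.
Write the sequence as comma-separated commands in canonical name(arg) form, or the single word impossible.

key: heading stays W — rotations cancel among the 3 commands
t0: at (-1,-3), heading W
t=1 arc(right, 4) ⇒ at (-5,1), heading N
t=2 straight(4) ⇒ at (-5,5), heading N
t=3 arc(left, 4) ⇒ at (-9,9), heading W
all 216 alternatives checked — unique.

arc(right, 4), straight(4), arc(left, 4)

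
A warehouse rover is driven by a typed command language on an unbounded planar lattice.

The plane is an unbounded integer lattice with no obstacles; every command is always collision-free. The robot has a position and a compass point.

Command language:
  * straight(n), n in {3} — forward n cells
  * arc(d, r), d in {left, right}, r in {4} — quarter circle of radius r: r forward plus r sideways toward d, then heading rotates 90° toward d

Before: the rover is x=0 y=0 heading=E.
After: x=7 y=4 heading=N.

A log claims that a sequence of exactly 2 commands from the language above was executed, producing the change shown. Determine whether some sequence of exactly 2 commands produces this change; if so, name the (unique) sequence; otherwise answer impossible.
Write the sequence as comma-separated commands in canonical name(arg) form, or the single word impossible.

straight(3), arc(left, 4)

key: cell and facing (now N) both changed — the 2 commands mix motion and turning
begin: x=0 y=0 heading=E
step 1 (straight(3)): x=3 y=0 heading=E
step 2 (arc(left, 4)): x=7 y=4 heading=N
no other 2-command option fits: unique.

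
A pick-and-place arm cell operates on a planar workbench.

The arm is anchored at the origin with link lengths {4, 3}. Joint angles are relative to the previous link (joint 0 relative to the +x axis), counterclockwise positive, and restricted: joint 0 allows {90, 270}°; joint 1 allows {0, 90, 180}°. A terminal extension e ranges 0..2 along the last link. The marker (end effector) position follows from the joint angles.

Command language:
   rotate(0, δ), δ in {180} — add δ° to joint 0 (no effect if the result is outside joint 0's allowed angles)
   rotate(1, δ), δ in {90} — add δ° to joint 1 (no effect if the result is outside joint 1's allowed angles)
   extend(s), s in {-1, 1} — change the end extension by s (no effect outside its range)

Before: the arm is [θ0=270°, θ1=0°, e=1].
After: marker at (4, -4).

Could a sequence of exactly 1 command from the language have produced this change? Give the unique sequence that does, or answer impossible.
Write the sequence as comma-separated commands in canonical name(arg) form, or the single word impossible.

begin: [θ0=270°, θ1=0°, e=1]
[1] after rotate(1, 90): [θ0=270°, θ1=90°, e=1]
all 4 alternatives checked — unique.

rotate(1, 90)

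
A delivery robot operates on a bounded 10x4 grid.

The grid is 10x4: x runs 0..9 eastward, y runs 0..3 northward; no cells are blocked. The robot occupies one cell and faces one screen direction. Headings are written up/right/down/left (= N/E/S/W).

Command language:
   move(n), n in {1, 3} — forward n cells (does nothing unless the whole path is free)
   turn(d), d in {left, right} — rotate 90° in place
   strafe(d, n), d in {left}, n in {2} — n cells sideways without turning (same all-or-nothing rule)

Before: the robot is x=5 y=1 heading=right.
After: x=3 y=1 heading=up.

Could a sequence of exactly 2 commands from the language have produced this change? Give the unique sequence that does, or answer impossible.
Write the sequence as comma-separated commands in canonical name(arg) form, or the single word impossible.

key: running strafe(left, 2) before turn(left) would end elsewhere — order is forced
initial: x=5 y=1 heading=right
1. turn(left) → x=5 y=1 heading=up
2. strafe(left, 2) → x=3 y=1 heading=up
no other 2-command option fits: unique.

turn(left), strafe(left, 2)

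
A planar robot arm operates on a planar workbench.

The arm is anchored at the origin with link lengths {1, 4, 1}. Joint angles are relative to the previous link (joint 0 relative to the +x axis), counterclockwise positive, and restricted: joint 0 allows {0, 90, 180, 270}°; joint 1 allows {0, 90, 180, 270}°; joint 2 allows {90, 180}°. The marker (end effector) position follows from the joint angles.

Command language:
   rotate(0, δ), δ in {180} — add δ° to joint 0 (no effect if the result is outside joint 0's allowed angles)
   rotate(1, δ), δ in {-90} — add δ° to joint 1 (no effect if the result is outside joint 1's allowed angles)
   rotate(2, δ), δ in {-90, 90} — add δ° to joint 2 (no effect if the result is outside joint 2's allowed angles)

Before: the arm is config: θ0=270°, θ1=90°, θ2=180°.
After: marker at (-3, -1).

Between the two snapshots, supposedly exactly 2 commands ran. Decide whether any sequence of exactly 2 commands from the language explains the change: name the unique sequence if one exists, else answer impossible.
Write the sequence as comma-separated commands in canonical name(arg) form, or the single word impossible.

initial: config: θ0=270°, θ1=90°, θ2=180°
[1] after rotate(1, -90): config: θ0=270°, θ1=0°, θ2=180°
[2] after rotate(1, -90): config: θ0=270°, θ1=270°, θ2=180°
no rival 2-sequence matches.

rotate(1, -90), rotate(1, -90)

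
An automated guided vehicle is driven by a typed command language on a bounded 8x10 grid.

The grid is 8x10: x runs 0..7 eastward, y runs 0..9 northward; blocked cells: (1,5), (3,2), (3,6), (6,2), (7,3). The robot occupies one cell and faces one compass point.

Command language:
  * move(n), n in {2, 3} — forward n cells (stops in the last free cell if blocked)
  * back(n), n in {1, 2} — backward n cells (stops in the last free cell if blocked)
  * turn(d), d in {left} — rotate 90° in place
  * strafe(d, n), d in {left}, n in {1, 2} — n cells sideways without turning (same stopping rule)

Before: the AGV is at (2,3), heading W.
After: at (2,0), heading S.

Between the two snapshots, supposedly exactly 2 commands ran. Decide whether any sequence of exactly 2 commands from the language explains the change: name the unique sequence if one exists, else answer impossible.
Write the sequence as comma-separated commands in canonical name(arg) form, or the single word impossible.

turn(left), move(3)

key: order matters: swapping turn(left) and move(3) lands elsewhere
from: at (2,3), heading W
step 1 (turn(left)): at (2,3), heading S
step 2 (move(3)): at (2,0), heading S
no other 2-command option fits: unique.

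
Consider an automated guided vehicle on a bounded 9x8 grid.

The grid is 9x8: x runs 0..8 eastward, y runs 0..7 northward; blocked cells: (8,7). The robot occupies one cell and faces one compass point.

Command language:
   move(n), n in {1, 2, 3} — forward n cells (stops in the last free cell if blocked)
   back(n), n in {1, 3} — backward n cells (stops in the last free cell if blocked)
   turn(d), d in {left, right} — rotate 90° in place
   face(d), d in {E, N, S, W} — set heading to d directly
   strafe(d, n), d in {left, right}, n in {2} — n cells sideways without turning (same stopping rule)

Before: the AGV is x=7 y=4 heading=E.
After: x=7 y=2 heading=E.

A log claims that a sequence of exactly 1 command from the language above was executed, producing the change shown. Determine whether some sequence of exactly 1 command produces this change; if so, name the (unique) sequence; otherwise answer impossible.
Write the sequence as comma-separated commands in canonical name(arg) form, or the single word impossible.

strafe(right, 2)

key: still facing E — the one step turns nothing
begin: x=7 y=4 heading=E
t=1 strafe(right, 2) ⇒ x=7 y=2 heading=E
no rival 1-sequence matches.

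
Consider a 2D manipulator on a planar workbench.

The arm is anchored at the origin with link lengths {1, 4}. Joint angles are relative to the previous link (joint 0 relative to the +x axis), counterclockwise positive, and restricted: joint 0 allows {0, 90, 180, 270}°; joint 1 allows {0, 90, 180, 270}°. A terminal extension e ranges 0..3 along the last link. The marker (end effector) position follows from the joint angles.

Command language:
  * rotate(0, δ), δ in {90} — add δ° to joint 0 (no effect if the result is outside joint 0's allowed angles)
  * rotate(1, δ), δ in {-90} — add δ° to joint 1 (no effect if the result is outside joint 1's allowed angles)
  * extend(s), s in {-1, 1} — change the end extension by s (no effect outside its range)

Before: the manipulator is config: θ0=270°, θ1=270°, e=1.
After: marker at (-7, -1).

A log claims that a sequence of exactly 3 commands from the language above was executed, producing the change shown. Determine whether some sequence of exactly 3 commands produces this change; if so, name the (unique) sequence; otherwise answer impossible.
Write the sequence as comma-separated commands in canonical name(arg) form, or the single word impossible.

from: config: θ0=270°, θ1=270°, e=1
[1] after extend(1): config: θ0=270°, θ1=270°, e=2
[2] after extend(1): config: θ0=270°, θ1=270°, e=3
[3] after extend(1): config: θ0=270°, θ1=270°, e=3
no rival 3-sequence matches.

extend(1), extend(1), extend(1)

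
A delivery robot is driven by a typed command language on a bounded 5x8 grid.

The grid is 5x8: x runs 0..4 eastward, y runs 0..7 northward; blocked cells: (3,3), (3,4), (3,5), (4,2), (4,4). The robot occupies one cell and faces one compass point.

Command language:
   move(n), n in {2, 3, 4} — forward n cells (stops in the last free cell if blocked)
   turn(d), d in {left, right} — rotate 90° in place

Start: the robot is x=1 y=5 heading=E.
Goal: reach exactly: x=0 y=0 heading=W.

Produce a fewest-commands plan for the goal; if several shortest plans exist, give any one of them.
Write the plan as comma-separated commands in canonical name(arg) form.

turn(right), move(4), move(4), turn(right), move(4)

start: x=1 y=5 heading=E
step 1 (turn(right)): x=1 y=5 heading=S
step 2 (move(4)): x=1 y=1 heading=S
step 3 (move(4)): x=1 y=0 heading=S
step 4 (turn(right)): x=1 y=0 heading=W
step 5 (move(4)): x=0 y=0 heading=W
minimal: 5 command(s), checked below 5.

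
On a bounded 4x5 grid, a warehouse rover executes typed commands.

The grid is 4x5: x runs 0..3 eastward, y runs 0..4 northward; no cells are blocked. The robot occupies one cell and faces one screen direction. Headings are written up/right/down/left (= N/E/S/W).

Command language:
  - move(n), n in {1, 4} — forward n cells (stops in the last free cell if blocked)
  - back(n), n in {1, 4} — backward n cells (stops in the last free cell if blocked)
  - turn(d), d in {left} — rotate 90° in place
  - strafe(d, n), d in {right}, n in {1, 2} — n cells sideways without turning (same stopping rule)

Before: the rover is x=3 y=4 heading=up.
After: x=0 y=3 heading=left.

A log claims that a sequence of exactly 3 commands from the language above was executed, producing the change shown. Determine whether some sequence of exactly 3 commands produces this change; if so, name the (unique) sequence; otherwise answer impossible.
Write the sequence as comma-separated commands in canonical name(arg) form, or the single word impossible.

key: cell and facing (now W) both changed — the 3 commands mix motion and turning
from: x=3 y=4 heading=up
step 1 (back(1)): x=3 y=3 heading=up
step 2 (turn(left)): x=3 y=3 heading=left
step 3 (move(4)): x=0 y=3 heading=left
no rival 3-sequence matches.

back(1), turn(left), move(4)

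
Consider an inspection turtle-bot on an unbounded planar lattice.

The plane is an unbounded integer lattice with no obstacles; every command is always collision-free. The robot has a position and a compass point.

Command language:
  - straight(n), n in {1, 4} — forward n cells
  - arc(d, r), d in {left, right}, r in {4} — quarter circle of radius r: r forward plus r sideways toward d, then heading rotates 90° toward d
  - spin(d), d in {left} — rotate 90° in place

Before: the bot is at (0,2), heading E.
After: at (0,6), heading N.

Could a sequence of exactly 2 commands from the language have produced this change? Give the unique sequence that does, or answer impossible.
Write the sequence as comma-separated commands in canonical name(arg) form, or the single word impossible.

key: running straight(4) before spin(left) would end elsewhere — order is forced
begin: at (0,2), heading E
1. spin(left) → at (0,2), heading N
2. straight(4) → at (0,6), heading N
no rival 2-sequence matches.

spin(left), straight(4)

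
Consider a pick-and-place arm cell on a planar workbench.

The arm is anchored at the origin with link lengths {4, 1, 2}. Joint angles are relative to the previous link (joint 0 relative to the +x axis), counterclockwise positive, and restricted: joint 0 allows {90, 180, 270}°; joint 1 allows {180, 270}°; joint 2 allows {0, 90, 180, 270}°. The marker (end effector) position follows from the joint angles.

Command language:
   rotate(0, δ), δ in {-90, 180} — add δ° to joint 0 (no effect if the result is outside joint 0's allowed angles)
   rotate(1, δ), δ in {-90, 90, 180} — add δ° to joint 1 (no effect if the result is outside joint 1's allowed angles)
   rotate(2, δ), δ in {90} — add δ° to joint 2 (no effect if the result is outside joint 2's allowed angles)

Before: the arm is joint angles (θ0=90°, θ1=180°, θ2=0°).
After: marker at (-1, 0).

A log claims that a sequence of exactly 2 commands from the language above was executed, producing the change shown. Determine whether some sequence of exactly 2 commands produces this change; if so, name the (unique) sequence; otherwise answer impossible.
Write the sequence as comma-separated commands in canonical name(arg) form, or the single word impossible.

key: order matters: swapping rotate(0, 180) and rotate(0, -90) lands elsewhere
begin: joint angles (θ0=90°, θ1=180°, θ2=0°)
t=1 rotate(0, 180) ⇒ joint angles (θ0=270°, θ1=180°, θ2=0°)
t=2 rotate(0, -90) ⇒ joint angles (θ0=180°, θ1=180°, θ2=0°)
no other 2-command option fits: unique.

rotate(0, 180), rotate(0, -90)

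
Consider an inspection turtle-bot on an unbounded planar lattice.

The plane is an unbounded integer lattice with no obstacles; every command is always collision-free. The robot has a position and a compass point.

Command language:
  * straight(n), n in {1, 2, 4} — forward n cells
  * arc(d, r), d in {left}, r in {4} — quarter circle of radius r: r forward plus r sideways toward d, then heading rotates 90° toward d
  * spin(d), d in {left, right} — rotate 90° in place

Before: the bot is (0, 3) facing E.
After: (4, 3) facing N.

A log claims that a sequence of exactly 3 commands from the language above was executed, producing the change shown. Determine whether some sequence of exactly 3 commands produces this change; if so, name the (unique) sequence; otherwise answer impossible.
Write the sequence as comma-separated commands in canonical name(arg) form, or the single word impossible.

key: position moved to (4,3) AND the heading swung to N — translation plus rotation needed
start: (0, 3) facing E
t=1 straight(2) ⇒ (2, 3) facing E
t=2 straight(2) ⇒ (4, 3) facing E
t=3 spin(left) ⇒ (4, 3) facing N
all 216 alternatives checked — unique.

straight(2), straight(2), spin(left)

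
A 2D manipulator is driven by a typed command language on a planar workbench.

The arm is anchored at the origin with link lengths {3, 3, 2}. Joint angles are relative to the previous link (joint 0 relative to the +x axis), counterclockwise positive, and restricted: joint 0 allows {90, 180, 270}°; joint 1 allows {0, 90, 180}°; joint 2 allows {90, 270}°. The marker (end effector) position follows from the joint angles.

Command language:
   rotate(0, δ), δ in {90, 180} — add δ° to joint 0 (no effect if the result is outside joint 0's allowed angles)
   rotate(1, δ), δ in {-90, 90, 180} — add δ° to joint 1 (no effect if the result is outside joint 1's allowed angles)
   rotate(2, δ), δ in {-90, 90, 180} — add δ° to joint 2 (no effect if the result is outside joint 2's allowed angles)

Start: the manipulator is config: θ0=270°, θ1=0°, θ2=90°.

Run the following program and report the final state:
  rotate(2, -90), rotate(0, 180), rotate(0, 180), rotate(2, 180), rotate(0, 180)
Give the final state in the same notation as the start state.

begin: config: θ0=270°, θ1=0°, θ2=90°
[1] after rotate(2, -90): config: θ0=270°, θ1=0°, θ2=90°
[2] after rotate(0, 180): config: θ0=90°, θ1=0°, θ2=90°
[3] after rotate(0, 180): config: θ0=270°, θ1=0°, θ2=90°
[4] after rotate(2, 180): config: θ0=270°, θ1=0°, θ2=270°
[5] after rotate(0, 180): config: θ0=90°, θ1=0°, θ2=270°

config: θ0=90°, θ1=0°, θ2=270°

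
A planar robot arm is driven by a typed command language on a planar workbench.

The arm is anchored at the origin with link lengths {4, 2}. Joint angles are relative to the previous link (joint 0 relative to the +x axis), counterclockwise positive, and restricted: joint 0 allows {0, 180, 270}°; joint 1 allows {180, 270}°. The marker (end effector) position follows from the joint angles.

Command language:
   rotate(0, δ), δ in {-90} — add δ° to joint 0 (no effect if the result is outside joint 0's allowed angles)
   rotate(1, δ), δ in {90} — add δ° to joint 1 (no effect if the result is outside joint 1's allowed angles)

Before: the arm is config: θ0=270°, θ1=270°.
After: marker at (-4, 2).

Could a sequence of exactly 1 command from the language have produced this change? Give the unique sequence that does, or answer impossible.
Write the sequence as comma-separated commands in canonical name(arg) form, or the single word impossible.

rotate(0, -90)

start: config: θ0=270°, θ1=270°
[1] after rotate(0, -90): config: θ0=180°, θ1=270°
all 2 alternatives checked — unique.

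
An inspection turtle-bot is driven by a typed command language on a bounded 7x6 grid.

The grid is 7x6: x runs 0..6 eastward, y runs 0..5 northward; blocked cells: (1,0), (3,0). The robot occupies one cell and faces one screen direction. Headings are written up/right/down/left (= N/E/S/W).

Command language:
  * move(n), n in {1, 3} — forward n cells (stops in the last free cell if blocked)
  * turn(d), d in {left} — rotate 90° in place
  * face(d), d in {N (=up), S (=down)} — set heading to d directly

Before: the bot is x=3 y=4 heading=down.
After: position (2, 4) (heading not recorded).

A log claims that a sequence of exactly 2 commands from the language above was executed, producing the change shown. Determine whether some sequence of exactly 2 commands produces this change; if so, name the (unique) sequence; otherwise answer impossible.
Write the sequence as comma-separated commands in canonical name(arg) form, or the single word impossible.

impossible

checked all 2-command options: none fits.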